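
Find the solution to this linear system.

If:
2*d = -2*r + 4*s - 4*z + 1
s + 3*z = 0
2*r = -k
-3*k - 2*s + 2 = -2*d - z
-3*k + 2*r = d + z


Then:
d = -161/109
k = 33/109
r = -33/218
s = -87/109
z = 29/109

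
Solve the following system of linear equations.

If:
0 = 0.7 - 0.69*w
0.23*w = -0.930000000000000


Then:
No Solution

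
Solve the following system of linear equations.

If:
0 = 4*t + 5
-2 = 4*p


Then:
p = -1/2
t = -5/4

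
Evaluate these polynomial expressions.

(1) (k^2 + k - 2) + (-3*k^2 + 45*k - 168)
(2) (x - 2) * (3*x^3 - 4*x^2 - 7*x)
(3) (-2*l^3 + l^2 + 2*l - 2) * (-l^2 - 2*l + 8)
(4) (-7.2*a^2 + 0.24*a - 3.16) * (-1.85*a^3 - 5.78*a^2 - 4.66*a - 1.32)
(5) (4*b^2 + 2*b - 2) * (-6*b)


(1) = -2*k^2 + 46*k - 170
(2) = 3*x^4 - 10*x^3 + x^2 + 14*x
(3) = 2*l^5 + 3*l^4 - 20*l^3 + 6*l^2 + 20*l - 16
(4) = 13.32*a^5 + 41.172*a^4 + 38.0108*a^3 + 26.6504*a^2 + 14.4088*a + 4.1712
(5) = -24*b^3 - 12*b^2 + 12*b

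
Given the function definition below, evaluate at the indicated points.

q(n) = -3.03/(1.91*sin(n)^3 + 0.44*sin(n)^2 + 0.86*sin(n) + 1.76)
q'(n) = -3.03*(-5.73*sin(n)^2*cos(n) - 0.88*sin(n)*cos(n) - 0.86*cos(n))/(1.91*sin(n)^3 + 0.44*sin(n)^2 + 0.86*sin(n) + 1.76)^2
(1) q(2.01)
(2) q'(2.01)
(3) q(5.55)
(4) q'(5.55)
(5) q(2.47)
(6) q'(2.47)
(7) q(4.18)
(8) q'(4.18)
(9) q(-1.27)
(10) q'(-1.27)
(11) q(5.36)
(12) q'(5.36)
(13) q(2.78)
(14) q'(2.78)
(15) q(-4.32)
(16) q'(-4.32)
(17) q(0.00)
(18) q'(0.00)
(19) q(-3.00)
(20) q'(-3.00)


(1) = -0.70
(2) = -0.44
(3) = -3.75
(4) = 9.76
(5) = -1.04
(6) = -1.00
(7) = -24.43
(8) = -435.57
(9) = 9.35
(10) = 44.83
(11) = -7.87
(12) = 46.87
(13) = -1.37
(14) = -1.10
(15) = -0.68
(16) = -0.39
(17) = -1.72
(18) = 0.84
(19) = -1.85
(20) = -0.95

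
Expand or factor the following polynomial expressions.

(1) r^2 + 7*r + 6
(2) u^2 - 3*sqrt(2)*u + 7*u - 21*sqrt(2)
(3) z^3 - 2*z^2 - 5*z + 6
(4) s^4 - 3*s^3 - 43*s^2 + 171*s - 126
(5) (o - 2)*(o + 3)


(1) = (r + 1)*(r + 6)
(2) = (u + 7)*(u - 3*sqrt(2))
(3) = (z - 3)*(z - 1)*(z + 2)
(4) = (s - 6)*(s - 3)*(s - 1)*(s + 7)
(5) = o^2 + o - 6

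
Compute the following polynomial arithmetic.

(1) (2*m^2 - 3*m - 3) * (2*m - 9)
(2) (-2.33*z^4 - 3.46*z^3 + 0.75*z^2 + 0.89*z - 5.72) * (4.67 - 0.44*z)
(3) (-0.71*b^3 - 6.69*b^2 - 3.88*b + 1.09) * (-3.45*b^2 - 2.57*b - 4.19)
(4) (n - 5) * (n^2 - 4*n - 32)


(1) = 4*m^3 - 24*m^2 + 21*m + 27
(2) = 1.0252*z^5 - 9.3587*z^4 - 16.4882*z^3 + 3.1109*z^2 + 6.6731*z - 26.7124
(3) = 2.4495*b^5 + 24.9052*b^4 + 33.5542*b^3 + 34.2422*b^2 + 13.4559*b - 4.5671
(4) = n^3 - 9*n^2 - 12*n + 160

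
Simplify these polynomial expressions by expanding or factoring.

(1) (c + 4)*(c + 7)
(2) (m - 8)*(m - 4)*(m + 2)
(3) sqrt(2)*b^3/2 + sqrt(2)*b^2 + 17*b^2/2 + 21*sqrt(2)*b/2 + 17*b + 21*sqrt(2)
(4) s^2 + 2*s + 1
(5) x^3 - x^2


(1) = c^2 + 11*c + 28
(2) = m^3 - 10*m^2 + 8*m + 64
(3) = (b + 3*sqrt(2)/2)*(b + 7*sqrt(2))*(sqrt(2)*b/2 + sqrt(2))
(4) = (s + 1)^2
(5) = x^2*(x - 1)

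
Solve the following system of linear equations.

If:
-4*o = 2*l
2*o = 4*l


Then:
l = 0
o = 0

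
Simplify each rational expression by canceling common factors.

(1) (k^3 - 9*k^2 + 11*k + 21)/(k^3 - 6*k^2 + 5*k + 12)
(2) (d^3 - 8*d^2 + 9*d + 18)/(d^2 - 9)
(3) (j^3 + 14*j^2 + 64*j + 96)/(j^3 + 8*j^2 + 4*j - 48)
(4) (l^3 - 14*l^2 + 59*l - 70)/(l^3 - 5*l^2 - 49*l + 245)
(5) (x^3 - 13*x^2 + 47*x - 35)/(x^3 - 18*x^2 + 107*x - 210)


(1) = (k - 7)/(k - 4)
(2) = (d^2 - 5*d - 6)/(d + 3)
(3) = (j + 4)/(j - 2)
(4) = (l - 2)/(l + 7)
(5) = (x - 1)/(x - 6)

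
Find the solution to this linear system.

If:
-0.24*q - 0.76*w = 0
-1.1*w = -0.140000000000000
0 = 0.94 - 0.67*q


Then:
No Solution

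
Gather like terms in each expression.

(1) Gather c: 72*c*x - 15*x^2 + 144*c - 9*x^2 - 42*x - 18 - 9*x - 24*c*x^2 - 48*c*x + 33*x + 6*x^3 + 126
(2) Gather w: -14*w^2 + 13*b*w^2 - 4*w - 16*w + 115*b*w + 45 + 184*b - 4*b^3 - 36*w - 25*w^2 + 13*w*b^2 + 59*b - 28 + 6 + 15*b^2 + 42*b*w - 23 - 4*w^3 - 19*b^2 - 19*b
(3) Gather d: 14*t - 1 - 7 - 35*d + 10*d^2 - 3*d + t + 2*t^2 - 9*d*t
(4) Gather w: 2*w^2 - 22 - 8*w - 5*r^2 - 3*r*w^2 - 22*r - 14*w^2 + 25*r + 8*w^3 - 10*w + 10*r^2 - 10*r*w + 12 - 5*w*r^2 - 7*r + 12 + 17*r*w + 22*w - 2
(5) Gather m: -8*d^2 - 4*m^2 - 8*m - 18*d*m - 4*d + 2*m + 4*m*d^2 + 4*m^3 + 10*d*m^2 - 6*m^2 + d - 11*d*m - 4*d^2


(1) = c*(-24*x^2 + 24*x + 144) + 6*x^3 - 24*x^2 - 18*x + 108
(2) = -4*b^3 - 4*b^2 + 224*b - 4*w^3 + w^2*(13*b - 39) + w*(13*b^2 + 157*b - 56)
(3) = 10*d^2 + d*(-9*t - 38) + 2*t^2 + 15*t - 8
(4) = 5*r^2 - 4*r + 8*w^3 + w^2*(-3*r - 12) + w*(-5*r^2 + 7*r + 4)
(5) = -12*d^2 - 3*d + 4*m^3 + m^2*(10*d - 10) + m*(4*d^2 - 29*d - 6)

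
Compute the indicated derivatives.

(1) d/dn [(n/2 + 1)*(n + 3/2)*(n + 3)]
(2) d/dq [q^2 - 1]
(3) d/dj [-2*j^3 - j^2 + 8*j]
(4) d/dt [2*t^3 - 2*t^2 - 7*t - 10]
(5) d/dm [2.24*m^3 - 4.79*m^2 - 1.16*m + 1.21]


(1) = 3*n^2/2 + 13*n/2 + 27/4
(2) = 2*q
(3) = -6*j^2 - 2*j + 8
(4) = 6*t^2 - 4*t - 7
(5) = 6.72*m^2 - 9.58*m - 1.16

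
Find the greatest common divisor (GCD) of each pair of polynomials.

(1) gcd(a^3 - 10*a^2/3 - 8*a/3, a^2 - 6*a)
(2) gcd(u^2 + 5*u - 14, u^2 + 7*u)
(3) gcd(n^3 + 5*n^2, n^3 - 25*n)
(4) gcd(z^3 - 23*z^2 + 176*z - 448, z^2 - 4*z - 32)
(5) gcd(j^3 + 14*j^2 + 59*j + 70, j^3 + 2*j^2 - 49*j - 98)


(1) = gcd(a*(a - 4)*(a + 2/3), a*(a - 6)) = a
(2) = gcd((u - 2)*(u + 7), u*(u + 7)) = u + 7
(3) = n^2 + 5*n
(4) = gcd((z - 8)^2*(z - 7), (z - 8)*(z + 4)) = z - 8
(5) = gcd((j + 2)*(j + 5)*(j + 7), (j - 7)*(j + 2)*(j + 7)) = j^2 + 9*j + 14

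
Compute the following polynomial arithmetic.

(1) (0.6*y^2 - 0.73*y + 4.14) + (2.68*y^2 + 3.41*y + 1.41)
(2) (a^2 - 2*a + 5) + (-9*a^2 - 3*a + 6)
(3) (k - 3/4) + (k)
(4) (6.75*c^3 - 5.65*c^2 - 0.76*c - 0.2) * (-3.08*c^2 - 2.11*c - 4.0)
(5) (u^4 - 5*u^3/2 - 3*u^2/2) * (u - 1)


(1) = 3.28*y^2 + 2.68*y + 5.55
(2) = -8*a^2 - 5*a + 11
(3) = 2*k - 3/4
(4) = -20.79*c^5 + 3.1595*c^4 - 12.7377*c^3 + 24.8196*c^2 + 3.462*c + 0.8
(5) = u^5 - 7*u^4/2 + u^3 + 3*u^2/2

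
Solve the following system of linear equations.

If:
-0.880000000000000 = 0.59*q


Then:
q = -1.49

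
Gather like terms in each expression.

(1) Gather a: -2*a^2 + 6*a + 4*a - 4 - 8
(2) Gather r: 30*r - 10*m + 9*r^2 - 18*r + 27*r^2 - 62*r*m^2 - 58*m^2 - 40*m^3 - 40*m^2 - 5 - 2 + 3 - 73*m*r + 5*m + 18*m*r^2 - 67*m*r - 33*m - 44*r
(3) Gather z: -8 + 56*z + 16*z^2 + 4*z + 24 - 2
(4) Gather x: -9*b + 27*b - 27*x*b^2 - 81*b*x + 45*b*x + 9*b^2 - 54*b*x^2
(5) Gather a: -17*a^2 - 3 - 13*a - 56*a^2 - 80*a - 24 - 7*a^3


(1) = -2*a^2 + 10*a - 12
(2) = -40*m^3 - 98*m^2 - 38*m + r^2*(18*m + 36) + r*(-62*m^2 - 140*m - 32) - 4
(3) = 16*z^2 + 60*z + 14
(4) = 9*b^2 - 54*b*x^2 + 18*b + x*(-27*b^2 - 36*b)
(5) = -7*a^3 - 73*a^2 - 93*a - 27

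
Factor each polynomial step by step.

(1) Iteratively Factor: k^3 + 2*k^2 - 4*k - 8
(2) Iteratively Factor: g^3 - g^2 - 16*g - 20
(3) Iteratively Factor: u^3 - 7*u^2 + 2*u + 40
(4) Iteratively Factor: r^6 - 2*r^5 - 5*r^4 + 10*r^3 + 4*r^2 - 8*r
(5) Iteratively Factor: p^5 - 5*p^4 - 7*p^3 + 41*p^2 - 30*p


(1) = (k - 2)*(k^2 + 4*k + 4) = (k - 2)*(k + 2)*(k + 2)
(2) = (g - 5)*(g^2 + 4*g + 4) = (g - 5)*(g + 2)*(g + 2)
(3) = (u - 4)*(u^2 - 3*u - 10) = (u - 5)*(u - 4)*(u + 2)
(4) = (r)*(r^5 - 2*r^4 - 5*r^3 + 10*r^2 + 4*r - 8) = r*(r - 2)*(r^4 - 5*r^2 + 4) = r*(r - 2)^2*(r^3 + 2*r^2 - r - 2) = r*(r - 2)^2*(r + 2)*(r^2 - 1) = r*(r - 2)^2*(r - 1)*(r + 2)*(r + 1)
(5) = (p)*(p^4 - 5*p^3 - 7*p^2 + 41*p - 30) = p*(p - 5)*(p^3 - 7*p + 6) = p*(p - 5)*(p - 1)*(p^2 + p - 6) = p*(p - 5)*(p - 2)*(p - 1)*(p + 3)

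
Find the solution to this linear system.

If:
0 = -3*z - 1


Then:
z = -1/3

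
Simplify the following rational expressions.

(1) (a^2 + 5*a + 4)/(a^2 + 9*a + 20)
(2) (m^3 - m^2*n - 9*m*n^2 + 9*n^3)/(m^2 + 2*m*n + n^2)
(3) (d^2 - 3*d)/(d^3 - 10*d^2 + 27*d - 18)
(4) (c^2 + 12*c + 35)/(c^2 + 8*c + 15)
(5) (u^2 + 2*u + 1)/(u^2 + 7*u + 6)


(1) = (a + 1)/(a + 5)
(2) = (m^3 - m^2*n - 9*m*n^2 + 9*n^3)/(m^2 + 2*m*n + n^2)
(3) = d/(d^2 - 7*d + 6)
(4) = (c + 7)/(c + 3)
(5) = (u + 1)/(u + 6)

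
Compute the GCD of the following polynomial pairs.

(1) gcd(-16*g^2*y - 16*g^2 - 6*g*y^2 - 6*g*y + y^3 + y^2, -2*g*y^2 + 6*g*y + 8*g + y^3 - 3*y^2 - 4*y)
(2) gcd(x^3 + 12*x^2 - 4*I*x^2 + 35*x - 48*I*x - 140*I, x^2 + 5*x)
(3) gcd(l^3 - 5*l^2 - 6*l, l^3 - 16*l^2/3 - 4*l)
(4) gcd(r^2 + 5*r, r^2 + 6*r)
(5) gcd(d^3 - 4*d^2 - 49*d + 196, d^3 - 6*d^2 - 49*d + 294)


(1) = gcd((-8*g + y)*(2*g + y)*(y + 1), (-2*g + y)*(y - 4)*(y + 1)) = y + 1
(2) = x + 5
(3) = l^2 - 6*l
(4) = r
(5) = d^2 - 49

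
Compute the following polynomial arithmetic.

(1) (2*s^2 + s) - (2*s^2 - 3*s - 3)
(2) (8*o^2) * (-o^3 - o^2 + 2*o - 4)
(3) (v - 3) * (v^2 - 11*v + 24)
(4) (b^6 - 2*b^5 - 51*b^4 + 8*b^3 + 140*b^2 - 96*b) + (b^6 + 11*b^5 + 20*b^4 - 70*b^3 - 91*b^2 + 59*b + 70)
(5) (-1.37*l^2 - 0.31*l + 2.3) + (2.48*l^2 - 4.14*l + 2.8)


(1) = 4*s + 3
(2) = -8*o^5 - 8*o^4 + 16*o^3 - 32*o^2
(3) = v^3 - 14*v^2 + 57*v - 72
(4) = 2*b^6 + 9*b^5 - 31*b^4 - 62*b^3 + 49*b^2 - 37*b + 70
(5) = 1.11*l^2 - 4.45*l + 5.1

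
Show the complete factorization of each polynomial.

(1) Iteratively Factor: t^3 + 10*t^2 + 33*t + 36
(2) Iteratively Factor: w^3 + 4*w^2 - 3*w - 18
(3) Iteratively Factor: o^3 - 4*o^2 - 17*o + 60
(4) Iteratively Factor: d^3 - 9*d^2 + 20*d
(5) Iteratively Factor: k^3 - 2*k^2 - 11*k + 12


(1) = (t + 4)*(t^2 + 6*t + 9) = (t + 3)*(t + 4)*(t + 3)
(2) = (w - 2)*(w^2 + 6*w + 9) = (w - 2)*(w + 3)*(w + 3)
(3) = (o - 5)*(o^2 + o - 12) = (o - 5)*(o + 4)*(o - 3)
(4) = (d - 4)*(d^2 - 5*d) = (d - 5)*(d - 4)*(d)
(5) = (k - 1)*(k^2 - k - 12) = (k - 1)*(k + 3)*(k - 4)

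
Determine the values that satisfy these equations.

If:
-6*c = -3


Then:
c = 1/2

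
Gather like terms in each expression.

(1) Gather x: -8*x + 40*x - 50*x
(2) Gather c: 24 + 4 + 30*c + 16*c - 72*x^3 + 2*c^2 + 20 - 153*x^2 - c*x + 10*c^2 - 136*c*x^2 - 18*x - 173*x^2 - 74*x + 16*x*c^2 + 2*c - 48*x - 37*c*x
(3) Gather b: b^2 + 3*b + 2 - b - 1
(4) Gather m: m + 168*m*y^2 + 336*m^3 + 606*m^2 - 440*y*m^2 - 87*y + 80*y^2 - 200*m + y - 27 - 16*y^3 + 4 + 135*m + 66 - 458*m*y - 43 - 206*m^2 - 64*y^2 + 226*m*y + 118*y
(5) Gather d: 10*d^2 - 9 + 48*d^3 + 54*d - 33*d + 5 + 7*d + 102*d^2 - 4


(1) = -18*x
(2) = c^2*(16*x + 12) + c*(-136*x^2 - 38*x + 48) - 72*x^3 - 326*x^2 - 140*x + 48
(3) = b^2 + 2*b + 1
(4) = 336*m^3 + m^2*(400 - 440*y) + m*(168*y^2 - 232*y - 64) - 16*y^3 + 16*y^2 + 32*y
(5) = 48*d^3 + 112*d^2 + 28*d - 8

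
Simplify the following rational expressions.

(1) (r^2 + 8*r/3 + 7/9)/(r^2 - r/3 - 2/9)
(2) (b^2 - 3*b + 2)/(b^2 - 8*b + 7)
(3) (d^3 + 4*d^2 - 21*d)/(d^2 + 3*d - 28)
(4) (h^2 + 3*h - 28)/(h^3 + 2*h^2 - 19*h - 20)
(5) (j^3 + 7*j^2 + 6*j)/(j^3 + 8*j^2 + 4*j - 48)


(1) = (3*r + 7)/(3*r - 2)
(2) = (b - 2)/(b - 7)
(3) = (d^2 - 3*d)/(d - 4)
(4) = (h + 7)/(h^2 + 6*h + 5)
(5) = (j^2 + j)/(j^2 + 2*j - 8)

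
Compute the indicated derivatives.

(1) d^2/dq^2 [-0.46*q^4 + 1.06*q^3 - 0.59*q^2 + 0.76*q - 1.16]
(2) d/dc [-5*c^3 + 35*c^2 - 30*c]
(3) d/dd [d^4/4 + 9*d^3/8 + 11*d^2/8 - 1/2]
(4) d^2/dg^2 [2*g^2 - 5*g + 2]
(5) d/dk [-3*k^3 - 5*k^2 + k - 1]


(1) = -5.52*q^2 + 6.36*q - 1.18
(2) = -15*c^2 + 70*c - 30
(3) = d*(8*d^2 + 27*d + 22)/8
(4) = 4
(5) = -9*k^2 - 10*k + 1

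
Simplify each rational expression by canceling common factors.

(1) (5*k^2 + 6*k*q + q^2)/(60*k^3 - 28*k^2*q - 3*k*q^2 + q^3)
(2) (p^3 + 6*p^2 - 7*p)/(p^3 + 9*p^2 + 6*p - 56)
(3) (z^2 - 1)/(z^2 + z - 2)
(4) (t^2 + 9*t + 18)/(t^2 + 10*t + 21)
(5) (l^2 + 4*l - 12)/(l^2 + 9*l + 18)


(1) = (k + q)/(12*k^2 - 8*k*q + q^2)
(2) = (p^2 - p)/(p^2 + 2*p - 8)
(3) = (z + 1)/(z + 2)
(4) = (t + 6)/(t + 7)
(5) = (l - 2)/(l + 3)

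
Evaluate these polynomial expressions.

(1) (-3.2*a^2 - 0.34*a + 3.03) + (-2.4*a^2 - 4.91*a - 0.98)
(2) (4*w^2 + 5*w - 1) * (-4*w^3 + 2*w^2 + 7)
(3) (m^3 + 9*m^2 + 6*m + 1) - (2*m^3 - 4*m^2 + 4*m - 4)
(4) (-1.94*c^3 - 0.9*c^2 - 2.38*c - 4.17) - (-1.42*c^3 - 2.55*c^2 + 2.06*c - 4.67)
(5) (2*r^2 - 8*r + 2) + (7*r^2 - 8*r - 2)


(1) = -5.6*a^2 - 5.25*a + 2.05
(2) = -16*w^5 - 12*w^4 + 14*w^3 + 26*w^2 + 35*w - 7
(3) = -m^3 + 13*m^2 + 2*m + 5
(4) = -0.52*c^3 + 1.65*c^2 - 4.44*c + 0.5
(5) = 9*r^2 - 16*r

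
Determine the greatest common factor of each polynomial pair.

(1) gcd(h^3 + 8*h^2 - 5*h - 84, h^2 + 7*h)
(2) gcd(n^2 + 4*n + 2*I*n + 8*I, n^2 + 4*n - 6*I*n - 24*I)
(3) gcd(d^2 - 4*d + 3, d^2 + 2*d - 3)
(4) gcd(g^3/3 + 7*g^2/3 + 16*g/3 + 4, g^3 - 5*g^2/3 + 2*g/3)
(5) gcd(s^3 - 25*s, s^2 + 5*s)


(1) = h + 7
(2) = gcd((n + 4)*(n + 2*I), (n + 4)*(n - 6*I)) = n + 4
(3) = d - 1
(4) = 1
(5) = gcd(s*(s - 5)*(s + 5), s*(s + 5)) = s^2 + 5*s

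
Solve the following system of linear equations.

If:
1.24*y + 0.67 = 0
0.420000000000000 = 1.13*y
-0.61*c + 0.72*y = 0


Then:
No Solution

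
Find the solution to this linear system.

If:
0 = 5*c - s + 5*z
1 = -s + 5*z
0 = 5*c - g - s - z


Then:
c = -1/5
g = -6*z
s = 5*z - 1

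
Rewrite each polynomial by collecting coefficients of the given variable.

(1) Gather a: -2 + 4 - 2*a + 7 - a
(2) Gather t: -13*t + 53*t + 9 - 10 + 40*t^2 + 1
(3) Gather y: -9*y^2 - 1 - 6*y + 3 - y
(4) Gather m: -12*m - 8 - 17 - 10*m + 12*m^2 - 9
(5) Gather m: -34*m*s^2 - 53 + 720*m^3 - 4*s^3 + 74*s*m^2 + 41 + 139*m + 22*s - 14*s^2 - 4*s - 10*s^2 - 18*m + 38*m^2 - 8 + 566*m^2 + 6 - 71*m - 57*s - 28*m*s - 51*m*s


(1) = 9 - 3*a
(2) = 40*t^2 + 40*t
(3) = -9*y^2 - 7*y + 2
(4) = 12*m^2 - 22*m - 34
(5) = 720*m^3 + m^2*(74*s + 604) + m*(-34*s^2 - 79*s + 50) - 4*s^3 - 24*s^2 - 39*s - 14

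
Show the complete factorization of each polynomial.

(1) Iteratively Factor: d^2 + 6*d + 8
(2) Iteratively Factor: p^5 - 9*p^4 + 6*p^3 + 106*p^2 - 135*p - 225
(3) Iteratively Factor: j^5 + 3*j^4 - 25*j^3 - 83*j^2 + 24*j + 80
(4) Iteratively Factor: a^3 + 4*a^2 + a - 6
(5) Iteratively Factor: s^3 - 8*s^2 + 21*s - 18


(1) = (d + 2)*(d + 4)
(2) = (p - 5)*(p^4 - 4*p^3 - 14*p^2 + 36*p + 45) = (p - 5)*(p + 3)*(p^3 - 7*p^2 + 7*p + 15) = (p - 5)*(p + 1)*(p + 3)*(p^2 - 8*p + 15) = (p - 5)*(p - 3)*(p + 1)*(p + 3)*(p - 5)
(3) = (j + 4)*(j^4 - j^3 - 21*j^2 + j + 20) = (j - 5)*(j + 4)*(j^3 + 4*j^2 - j - 4) = (j - 5)*(j - 1)*(j + 4)*(j^2 + 5*j + 4) = (j - 5)*(j - 1)*(j + 4)^2*(j + 1)
(4) = (a + 2)*(a^2 + 2*a - 3) = (a + 2)*(a + 3)*(a - 1)
(5) = (s - 2)*(s^2 - 6*s + 9) = (s - 3)*(s - 2)*(s - 3)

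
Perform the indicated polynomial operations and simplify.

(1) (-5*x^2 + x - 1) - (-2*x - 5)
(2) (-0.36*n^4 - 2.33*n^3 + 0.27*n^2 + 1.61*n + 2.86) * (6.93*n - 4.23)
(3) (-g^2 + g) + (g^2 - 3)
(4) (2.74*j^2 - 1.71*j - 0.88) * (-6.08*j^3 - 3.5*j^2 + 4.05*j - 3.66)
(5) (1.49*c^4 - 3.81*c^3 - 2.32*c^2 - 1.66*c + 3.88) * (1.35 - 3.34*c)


(1) = -5*x^2 + 3*x + 4
(2) = -2.4948*n^5 - 14.6241*n^4 + 11.727*n^3 + 10.0152*n^2 + 13.0095*n - 12.0978
(3) = g - 3
(4) = -16.6592*j^5 + 0.8068*j^4 + 22.4324*j^3 - 13.8739*j^2 + 2.6946*j + 3.2208
(5) = -4.9766*c^5 + 14.7369*c^4 + 2.6053*c^3 + 2.4124*c^2 - 15.2002*c + 5.238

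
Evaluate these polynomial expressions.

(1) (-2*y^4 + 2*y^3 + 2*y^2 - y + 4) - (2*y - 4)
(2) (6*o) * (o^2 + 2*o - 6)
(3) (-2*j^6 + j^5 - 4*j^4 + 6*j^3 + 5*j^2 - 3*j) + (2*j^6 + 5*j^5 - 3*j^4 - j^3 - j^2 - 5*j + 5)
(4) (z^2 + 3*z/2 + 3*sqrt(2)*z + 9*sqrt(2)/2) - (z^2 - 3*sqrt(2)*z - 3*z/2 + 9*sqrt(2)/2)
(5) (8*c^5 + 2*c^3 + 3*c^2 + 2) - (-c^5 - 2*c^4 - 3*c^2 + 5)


(1) = -2*y^4 + 2*y^3 + 2*y^2 - 3*y + 8
(2) = 6*o^3 + 12*o^2 - 36*o
(3) = 6*j^5 - 7*j^4 + 5*j^3 + 4*j^2 - 8*j + 5
(4) = 3*z + 6*sqrt(2)*z
(5) = 9*c^5 + 2*c^4 + 2*c^3 + 6*c^2 - 3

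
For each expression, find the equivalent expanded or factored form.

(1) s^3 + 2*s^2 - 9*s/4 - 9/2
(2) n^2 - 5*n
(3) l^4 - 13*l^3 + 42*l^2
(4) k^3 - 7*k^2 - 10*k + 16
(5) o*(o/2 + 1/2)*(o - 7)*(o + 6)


(1) = (s - 3/2)*(s + 3/2)*(s + 2)
(2) = n*(n - 5)
(3) = l^2*(l - 7)*(l - 6)
(4) = (k - 8)*(k - 1)*(k + 2)
(5) = o^4/2 - 43*o^2/2 - 21*o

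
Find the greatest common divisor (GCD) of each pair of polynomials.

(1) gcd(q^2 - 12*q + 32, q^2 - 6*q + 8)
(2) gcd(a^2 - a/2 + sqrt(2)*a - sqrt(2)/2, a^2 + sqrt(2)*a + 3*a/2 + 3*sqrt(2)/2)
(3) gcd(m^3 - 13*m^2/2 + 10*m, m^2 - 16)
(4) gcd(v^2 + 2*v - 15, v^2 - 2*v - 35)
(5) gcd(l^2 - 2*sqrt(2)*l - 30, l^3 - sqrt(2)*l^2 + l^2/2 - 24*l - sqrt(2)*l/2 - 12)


(1) = q - 4
(2) = gcd((a - 1/2)*(a + sqrt(2)), (a + 3/2)*(a + sqrt(2))) = a + sqrt(2)
(3) = gcd(m*(m - 4)*(m - 5/2), (m - 4)*(m + 4)) = m - 4
(4) = gcd((v - 3)*(v + 5), (v - 7)*(v + 5)) = v + 5
(5) = l + 3*sqrt(2)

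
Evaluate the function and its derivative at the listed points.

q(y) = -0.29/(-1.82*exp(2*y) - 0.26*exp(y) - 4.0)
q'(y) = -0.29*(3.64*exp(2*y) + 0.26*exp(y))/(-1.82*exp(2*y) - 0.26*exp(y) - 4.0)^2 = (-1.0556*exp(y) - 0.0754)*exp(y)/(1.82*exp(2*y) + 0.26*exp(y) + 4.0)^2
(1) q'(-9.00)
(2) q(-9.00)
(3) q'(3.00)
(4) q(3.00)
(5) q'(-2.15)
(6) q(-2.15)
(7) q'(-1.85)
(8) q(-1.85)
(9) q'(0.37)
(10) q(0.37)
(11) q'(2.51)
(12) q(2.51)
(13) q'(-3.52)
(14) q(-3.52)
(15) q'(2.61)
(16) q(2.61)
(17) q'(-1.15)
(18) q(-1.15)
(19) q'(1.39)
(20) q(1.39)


(1) = -0.00
(2) = 0.07
(3) = -0.00
(4) = 0.00
(5) = -0.00
(6) = 0.07
(7) = -0.00
(8) = 0.07
(9) = -0.03
(10) = 0.04
(11) = -0.00
(12) = 0.00
(13) = -0.00
(14) = 0.07
(15) = -0.00
(16) = 0.00
(17) = -0.01
(18) = 0.07
(19) = -0.01
(20) = 0.01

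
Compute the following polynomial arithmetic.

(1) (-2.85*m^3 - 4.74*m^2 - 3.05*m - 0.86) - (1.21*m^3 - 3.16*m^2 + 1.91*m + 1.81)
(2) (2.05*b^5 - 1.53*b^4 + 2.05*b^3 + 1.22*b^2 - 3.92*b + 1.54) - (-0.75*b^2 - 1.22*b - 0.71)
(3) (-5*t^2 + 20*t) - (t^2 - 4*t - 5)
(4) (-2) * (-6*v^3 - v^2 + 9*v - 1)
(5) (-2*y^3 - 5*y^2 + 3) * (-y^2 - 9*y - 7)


(1) = -4.06*m^3 - 1.58*m^2 - 4.96*m - 2.67
(2) = 2.05*b^5 - 1.53*b^4 + 2.05*b^3 + 1.97*b^2 - 2.7*b + 2.25
(3) = -6*t^2 + 24*t + 5
(4) = 12*v^3 + 2*v^2 - 18*v + 2
(5) = 2*y^5 + 23*y^4 + 59*y^3 + 32*y^2 - 27*y - 21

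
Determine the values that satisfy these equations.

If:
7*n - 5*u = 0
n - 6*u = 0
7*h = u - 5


Then:
h = -5/7
n = 0
u = 0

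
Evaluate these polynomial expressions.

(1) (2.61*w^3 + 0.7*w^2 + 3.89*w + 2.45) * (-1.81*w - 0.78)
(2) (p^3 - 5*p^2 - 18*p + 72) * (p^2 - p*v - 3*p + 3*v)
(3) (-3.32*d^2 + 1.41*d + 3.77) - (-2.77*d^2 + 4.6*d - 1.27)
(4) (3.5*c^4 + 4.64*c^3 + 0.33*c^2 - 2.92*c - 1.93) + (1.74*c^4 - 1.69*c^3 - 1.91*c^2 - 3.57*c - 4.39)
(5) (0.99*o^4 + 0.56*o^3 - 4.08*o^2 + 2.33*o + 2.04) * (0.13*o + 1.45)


(1) = -4.7241*w^4 - 3.3028*w^3 - 7.5869*w^2 - 7.4687*w - 1.911
(2) = p^5 - p^4*v - 8*p^4 + 8*p^3*v - 3*p^3 + 3*p^2*v + 126*p^2 - 126*p*v - 216*p + 216*v
(3) = -0.55*d^2 - 3.19*d + 5.04
(4) = 5.24*c^4 + 2.95*c^3 - 1.58*c^2 - 6.49*c - 6.32
(5) = 0.1287*o^5 + 1.5083*o^4 + 0.2816*o^3 - 5.6131*o^2 + 3.6437*o + 2.958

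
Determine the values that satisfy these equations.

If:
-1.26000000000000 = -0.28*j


Then:
j = 4.50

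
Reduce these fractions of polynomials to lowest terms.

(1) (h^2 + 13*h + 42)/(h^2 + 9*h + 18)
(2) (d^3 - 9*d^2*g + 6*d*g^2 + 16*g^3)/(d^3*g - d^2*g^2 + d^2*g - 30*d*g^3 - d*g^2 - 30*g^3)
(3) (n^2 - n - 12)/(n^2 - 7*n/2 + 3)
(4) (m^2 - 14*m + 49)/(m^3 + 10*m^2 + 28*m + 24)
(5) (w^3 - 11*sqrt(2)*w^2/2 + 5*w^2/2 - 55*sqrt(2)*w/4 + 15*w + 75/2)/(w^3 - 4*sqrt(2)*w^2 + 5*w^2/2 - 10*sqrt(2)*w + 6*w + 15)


(1) = (h + 7)/(h + 3)
(2) = (d^3 - 9*d^2*g + 6*d*g^2 + 16*g^3)/(d^3*g - d^2*g^2 + d^2*g - 30*d*g^3 - d*g^2 - 30*g^3)
(3) = (2*n^2 - 2*n - 24)/(2*n^2 - 7*n + 6)
(4) = (m^2 - 14*m + 49)/(m^3 + 10*m^2 + 28*m + 24)
(5) = (8*w - 20*sqrt(2))/(8*w - 8*sqrt(2))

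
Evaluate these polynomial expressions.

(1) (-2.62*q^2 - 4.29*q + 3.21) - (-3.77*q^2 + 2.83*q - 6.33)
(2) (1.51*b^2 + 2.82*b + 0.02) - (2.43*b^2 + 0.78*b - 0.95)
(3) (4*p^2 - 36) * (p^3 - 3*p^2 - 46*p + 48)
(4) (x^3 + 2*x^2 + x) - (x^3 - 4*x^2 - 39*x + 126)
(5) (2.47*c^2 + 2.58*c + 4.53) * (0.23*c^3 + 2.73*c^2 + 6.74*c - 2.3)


(1) = 1.15*q^2 - 7.12*q + 9.54
(2) = -0.92*b^2 + 2.04*b + 0.97
(3) = 4*p^5 - 12*p^4 - 220*p^3 + 300*p^2 + 1656*p - 1728
(4) = 6*x^2 + 40*x - 126
(5) = 0.5681*c^5 + 7.3365*c^4 + 24.7331*c^3 + 24.0751*c^2 + 24.5982*c - 10.419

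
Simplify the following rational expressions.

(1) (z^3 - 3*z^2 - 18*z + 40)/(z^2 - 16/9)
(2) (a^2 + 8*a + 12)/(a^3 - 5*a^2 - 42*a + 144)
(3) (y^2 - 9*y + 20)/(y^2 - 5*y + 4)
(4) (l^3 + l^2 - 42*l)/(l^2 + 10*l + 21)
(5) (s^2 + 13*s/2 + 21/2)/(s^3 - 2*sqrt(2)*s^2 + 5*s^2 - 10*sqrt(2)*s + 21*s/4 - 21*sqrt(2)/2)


(1) = (9*z^3 - 27*z^2 - 162*z + 360)/(9*z^2 - 16)
(2) = (a + 2)/(a^2 - 11*a + 24)
(3) = (y - 5)/(y - 1)
(4) = (l^2 - 6*l)/(l + 3)
(5) = (8*s + 24)/(8*s^2 + s*(12 - 16*sqrt(2)) - 24*sqrt(2))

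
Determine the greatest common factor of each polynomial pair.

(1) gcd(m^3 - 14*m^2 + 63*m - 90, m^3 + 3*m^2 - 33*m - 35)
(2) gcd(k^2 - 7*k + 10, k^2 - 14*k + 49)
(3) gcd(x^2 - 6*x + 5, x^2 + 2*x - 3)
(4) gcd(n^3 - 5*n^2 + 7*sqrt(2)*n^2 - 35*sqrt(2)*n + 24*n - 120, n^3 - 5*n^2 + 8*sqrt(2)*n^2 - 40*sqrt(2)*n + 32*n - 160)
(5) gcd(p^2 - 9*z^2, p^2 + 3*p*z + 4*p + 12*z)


(1) = m - 5
(2) = 1
(3) = x - 1
(4) = gcd((n - 5)*(n + 3*sqrt(2))*(n + 4*sqrt(2)), (n - 5)*(n + 4*sqrt(2))^2) = n^2 + n*(-5 + 4*sqrt(2)) - 20*sqrt(2)
(5) = p + 3*z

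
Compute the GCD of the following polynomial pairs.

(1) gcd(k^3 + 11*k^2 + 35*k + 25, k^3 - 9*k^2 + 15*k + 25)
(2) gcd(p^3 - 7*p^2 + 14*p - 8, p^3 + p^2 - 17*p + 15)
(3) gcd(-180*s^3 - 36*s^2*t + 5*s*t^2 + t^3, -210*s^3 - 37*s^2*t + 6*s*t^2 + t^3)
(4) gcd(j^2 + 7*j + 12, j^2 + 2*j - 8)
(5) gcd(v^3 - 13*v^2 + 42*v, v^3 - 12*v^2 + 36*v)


(1) = k + 1
(2) = p - 1
(3) = 30*s^2 + s*t - t^2
(4) = gcd((j + 3)*(j + 4), (j - 2)*(j + 4)) = j + 4
(5) = gcd(v*(v - 7)*(v - 6), v*(v - 6)^2) = v^2 - 6*v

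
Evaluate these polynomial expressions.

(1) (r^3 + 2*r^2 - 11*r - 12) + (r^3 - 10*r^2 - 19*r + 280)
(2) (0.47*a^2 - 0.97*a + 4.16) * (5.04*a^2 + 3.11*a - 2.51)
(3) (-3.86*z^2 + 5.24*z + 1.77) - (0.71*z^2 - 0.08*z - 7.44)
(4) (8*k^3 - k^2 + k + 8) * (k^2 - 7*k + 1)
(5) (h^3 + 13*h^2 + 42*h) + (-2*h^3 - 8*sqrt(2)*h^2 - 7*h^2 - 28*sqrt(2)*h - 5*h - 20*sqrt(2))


(1) = 2*r^3 - 8*r^2 - 30*r + 268
(2) = 2.3688*a^4 - 3.4271*a^3 + 16.77*a^2 + 15.3723*a - 10.4416
(3) = -4.57*z^2 + 5.32*z + 9.21
(4) = 8*k^5 - 57*k^4 + 16*k^3 - 55*k + 8
(5) = -h^3 - 8*sqrt(2)*h^2 + 6*h^2 - 28*sqrt(2)*h + 37*h - 20*sqrt(2)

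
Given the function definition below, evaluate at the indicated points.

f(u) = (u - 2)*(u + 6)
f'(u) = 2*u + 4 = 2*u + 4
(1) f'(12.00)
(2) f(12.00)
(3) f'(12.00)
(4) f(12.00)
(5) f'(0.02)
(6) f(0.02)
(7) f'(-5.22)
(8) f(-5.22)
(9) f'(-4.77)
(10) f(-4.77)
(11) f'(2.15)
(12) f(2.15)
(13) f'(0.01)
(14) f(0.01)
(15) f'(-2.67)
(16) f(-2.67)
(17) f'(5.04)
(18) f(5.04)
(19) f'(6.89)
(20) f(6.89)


(1) = 28.00
(2) = 180.00
(3) = 28.00
(4) = 180.00
(5) = 4.04
(6) = -11.92
(7) = -6.44
(8) = -5.63
(9) = -5.54
(10) = -8.33
(11) = 8.30
(12) = 1.22
(13) = 4.02
(14) = -11.96
(15) = -1.34
(16) = -15.55
(17) = 14.08
(18) = 33.56
(19) = 17.78
(20) = 63.03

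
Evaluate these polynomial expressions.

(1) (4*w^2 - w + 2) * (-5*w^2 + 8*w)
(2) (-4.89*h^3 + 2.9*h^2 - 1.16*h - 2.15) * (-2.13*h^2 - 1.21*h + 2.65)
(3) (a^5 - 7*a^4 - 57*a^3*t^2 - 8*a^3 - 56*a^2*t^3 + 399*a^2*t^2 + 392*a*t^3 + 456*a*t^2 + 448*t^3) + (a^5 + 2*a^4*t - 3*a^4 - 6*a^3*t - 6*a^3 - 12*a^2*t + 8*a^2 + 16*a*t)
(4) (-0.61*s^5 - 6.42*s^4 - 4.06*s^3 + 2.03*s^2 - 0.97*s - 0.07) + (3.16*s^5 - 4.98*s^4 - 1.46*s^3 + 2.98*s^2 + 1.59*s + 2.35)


(1) = -20*w^4 + 37*w^3 - 18*w^2 + 16*w
(2) = 10.4157*h^5 - 0.2601*h^4 - 13.9967*h^3 + 13.6681*h^2 - 0.4725*h - 5.6975
(3) = 2*a^5 + 2*a^4*t - 10*a^4 - 57*a^3*t^2 - 6*a^3*t - 14*a^3 - 56*a^2*t^3 + 399*a^2*t^2 - 12*a^2*t + 8*a^2 + 392*a*t^3 + 456*a*t^2 + 16*a*t + 448*t^3
(4) = 2.55*s^5 - 11.4*s^4 - 5.52*s^3 + 5.01*s^2 + 0.62*s + 2.28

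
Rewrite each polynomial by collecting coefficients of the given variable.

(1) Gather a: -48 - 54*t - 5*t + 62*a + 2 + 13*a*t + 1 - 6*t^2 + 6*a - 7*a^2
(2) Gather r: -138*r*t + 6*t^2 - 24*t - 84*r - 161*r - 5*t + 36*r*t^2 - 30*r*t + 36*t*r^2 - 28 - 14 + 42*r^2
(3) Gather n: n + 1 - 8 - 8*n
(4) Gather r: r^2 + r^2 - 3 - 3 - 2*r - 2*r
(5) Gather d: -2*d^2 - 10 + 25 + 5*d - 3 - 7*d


(1) = -7*a^2 + a*(13*t + 68) - 6*t^2 - 59*t - 45
(2) = r^2*(36*t + 42) + r*(36*t^2 - 168*t - 245) + 6*t^2 - 29*t - 42
(3) = -7*n - 7
(4) = 2*r^2 - 4*r - 6
(5) = -2*d^2 - 2*d + 12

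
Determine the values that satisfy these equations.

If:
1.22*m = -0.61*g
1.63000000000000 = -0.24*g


Then:
g = -6.79
m = 3.40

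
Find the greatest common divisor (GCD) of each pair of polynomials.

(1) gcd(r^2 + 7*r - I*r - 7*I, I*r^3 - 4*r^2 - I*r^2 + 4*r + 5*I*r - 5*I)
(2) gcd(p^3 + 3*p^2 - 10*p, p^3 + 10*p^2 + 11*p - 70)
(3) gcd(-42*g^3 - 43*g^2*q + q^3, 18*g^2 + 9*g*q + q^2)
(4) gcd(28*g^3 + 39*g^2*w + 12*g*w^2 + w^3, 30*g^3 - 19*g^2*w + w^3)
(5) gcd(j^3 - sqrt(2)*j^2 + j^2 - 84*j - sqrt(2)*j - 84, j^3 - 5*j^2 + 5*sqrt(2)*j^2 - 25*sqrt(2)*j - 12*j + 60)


(1) = gcd((r + 7)*(r - I), (r - I)*(r + 5*I)*(I*r - I)) = r - I
(2) = p^2 + 3*p - 10
(3) = gcd((-7*g + q)*(g + q)*(6*g + q), (3*g + q)*(6*g + q)) = 6*g + q
(4) = 1
(5) = gcd((j + 1)*(j - 7*sqrt(2))*(j + 6*sqrt(2)), (j - 5)*(j - sqrt(2))*(j + 6*sqrt(2))) = j + 6*sqrt(2)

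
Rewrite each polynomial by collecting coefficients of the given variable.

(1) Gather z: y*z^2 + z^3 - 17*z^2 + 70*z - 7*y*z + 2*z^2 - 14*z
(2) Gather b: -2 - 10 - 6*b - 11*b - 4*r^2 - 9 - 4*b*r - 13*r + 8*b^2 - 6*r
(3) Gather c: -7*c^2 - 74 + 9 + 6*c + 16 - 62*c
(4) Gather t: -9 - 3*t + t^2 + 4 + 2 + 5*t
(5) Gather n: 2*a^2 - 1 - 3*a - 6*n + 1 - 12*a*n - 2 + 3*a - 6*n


(1) = z^3 + z^2*(y - 15) + z*(56 - 7*y)
(2) = 8*b^2 + b*(-4*r - 17) - 4*r^2 - 19*r - 21
(3) = -7*c^2 - 56*c - 49
(4) = t^2 + 2*t - 3
(5) = 2*a^2 + n*(-12*a - 12) - 2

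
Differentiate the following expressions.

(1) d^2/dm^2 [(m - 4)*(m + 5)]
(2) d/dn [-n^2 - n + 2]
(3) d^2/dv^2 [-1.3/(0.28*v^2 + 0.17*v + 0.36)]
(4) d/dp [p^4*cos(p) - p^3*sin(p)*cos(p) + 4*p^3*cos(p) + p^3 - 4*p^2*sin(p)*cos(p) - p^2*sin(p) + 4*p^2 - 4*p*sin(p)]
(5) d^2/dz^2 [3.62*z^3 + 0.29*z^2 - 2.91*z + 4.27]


(1) = 2
(2) = -2*n - 1
(3) = (0.20384*v^2 + 0.12376*v - 1.3*(0.56*v + 0.17)*(1.12*v + 0.34) + 0.26208)/(0.28*v^2 + 0.17*v + 0.36)^3
(4) = -p^4*sin(p) - p^3*cos(2*p) + 4*sqrt(2)*p^3*cos(p + pi/4) - 3*p^2*sin(2*p)/2 + 11*p^2*cos(p) - 4*p^2*cos(2*p) + 3*p^2 - 2*p*sin(p) - 4*p*sin(2*p) - 4*p*cos(p) + 8*p - 4*sin(p)
(5) = 21.72*z + 0.58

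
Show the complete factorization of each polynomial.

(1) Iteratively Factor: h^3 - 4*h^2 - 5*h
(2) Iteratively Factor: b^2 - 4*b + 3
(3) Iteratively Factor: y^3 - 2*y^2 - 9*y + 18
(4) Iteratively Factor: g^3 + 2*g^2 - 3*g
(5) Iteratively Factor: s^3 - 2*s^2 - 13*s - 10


(1) = (h - 5)*(h^2 + h) = h*(h - 5)*(h + 1)
(2) = (b - 1)*(b - 3)
(3) = (y - 3)*(y^2 + y - 6) = (y - 3)*(y - 2)*(y + 3)
(4) = (g - 1)*(g^2 + 3*g) = (g - 1)*(g + 3)*(g)
(5) = (s + 1)*(s^2 - 3*s - 10) = (s + 1)*(s + 2)*(s - 5)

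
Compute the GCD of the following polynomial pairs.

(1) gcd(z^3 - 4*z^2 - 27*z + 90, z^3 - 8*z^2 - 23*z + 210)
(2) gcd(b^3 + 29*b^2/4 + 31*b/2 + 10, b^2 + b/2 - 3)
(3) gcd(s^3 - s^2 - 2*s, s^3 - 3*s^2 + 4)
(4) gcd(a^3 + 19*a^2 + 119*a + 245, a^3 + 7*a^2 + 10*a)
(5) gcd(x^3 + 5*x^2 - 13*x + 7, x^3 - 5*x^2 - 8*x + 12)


(1) = z^2 - z - 30
(2) = b + 2
(3) = gcd(s*(s - 2)*(s + 1), (s - 2)^2*(s + 1)) = s^2 - s - 2
(4) = gcd((a + 5)*(a + 7)^2, a*(a + 2)*(a + 5)) = a + 5
(5) = x - 1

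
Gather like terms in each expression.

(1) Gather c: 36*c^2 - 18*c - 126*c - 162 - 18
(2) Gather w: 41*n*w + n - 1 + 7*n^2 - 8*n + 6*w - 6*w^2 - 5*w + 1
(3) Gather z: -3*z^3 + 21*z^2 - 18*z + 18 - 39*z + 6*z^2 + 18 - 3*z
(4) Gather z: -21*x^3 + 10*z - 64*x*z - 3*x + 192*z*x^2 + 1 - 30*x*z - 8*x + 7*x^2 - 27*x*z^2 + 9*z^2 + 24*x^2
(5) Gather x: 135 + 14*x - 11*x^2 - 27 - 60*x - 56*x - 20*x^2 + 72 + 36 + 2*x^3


(1) = 36*c^2 - 144*c - 180
(2) = 7*n^2 - 7*n - 6*w^2 + w*(41*n + 1)
(3) = -3*z^3 + 27*z^2 - 60*z + 36
(4) = -21*x^3 + 31*x^2 - 11*x + z^2*(9 - 27*x) + z*(192*x^2 - 94*x + 10) + 1
(5) = 2*x^3 - 31*x^2 - 102*x + 216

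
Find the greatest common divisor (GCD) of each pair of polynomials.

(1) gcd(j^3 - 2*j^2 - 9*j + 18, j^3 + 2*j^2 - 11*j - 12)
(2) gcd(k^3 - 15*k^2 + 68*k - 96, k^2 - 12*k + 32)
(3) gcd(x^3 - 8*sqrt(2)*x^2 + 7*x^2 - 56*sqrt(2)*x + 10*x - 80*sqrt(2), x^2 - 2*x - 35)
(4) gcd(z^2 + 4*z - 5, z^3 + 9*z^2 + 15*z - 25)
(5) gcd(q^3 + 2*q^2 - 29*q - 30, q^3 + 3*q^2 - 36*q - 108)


(1) = gcd((j - 3)*(j - 2)*(j + 3), (j - 3)*(j + 1)*(j + 4)) = j - 3
(2) = k^2 - 12*k + 32
(3) = gcd((x + 2)*(x + 5)*(x - 8*sqrt(2)), (x - 7)*(x + 5)) = x + 5
(4) = z^2 + 4*z - 5
(5) = gcd((q - 5)*(q + 1)*(q + 6), (q - 6)*(q + 3)*(q + 6)) = q + 6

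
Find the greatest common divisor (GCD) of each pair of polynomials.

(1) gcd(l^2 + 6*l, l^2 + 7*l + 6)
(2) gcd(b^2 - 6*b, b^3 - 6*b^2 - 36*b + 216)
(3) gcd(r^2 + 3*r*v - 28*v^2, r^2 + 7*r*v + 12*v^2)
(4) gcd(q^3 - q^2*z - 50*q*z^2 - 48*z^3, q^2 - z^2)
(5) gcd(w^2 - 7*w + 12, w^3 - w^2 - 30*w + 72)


(1) = gcd(l*(l + 6), (l + 1)*(l + 6)) = l + 6
(2) = b - 6
(3) = gcd((r - 4*v)*(r + 7*v), (r + 3*v)*(r + 4*v)) = 1
(4) = gcd((q - 8*z)*(q + z)*(q + 6*z), (q - z)*(q + z)) = q + z
(5) = gcd((w - 4)*(w - 3), (w - 4)*(w - 3)*(w + 6)) = w^2 - 7*w + 12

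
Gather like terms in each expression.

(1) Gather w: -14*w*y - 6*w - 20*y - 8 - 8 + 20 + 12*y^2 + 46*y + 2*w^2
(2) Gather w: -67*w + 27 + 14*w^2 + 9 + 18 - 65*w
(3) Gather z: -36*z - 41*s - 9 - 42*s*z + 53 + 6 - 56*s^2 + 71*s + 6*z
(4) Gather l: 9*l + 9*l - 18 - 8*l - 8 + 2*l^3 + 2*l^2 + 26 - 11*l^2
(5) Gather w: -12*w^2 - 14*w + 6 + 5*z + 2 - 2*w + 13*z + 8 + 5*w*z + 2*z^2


(1) = 2*w^2 + w*(-14*y - 6) + 12*y^2 + 26*y + 4
(2) = 14*w^2 - 132*w + 54
(3) = -56*s^2 + 30*s + z*(-42*s - 30) + 50
(4) = 2*l^3 - 9*l^2 + 10*l
(5) = -12*w^2 + w*(5*z - 16) + 2*z^2 + 18*z + 16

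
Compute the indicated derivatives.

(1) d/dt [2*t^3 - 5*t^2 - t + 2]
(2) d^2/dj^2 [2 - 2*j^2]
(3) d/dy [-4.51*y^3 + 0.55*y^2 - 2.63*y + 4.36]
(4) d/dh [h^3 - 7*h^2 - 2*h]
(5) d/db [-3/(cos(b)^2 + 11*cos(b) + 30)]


(1) = 6*t^2 - 10*t - 1
(2) = -4
(3) = -13.53*y^2 + 1.1*y - 2.63
(4) = 3*h^2 - 14*h - 2
(5) = -3*(2*cos(b) + 11)*sin(b)/(cos(b)^2 + 11*cos(b) + 30)^2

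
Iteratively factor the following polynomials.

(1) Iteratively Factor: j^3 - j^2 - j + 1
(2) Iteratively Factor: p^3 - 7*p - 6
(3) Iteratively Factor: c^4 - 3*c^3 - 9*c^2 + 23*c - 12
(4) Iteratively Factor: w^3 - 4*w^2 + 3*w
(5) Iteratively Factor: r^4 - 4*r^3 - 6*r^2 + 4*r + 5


(1) = (j - 1)*(j^2 - 1) = (j - 1)^2*(j + 1)
(2) = (p - 3)*(p^2 + 3*p + 2) = (p - 3)*(p + 2)*(p + 1)
(3) = (c - 1)*(c^3 - 2*c^2 - 11*c + 12) = (c - 1)^2*(c^2 - c - 12) = (c - 1)^2*(c + 3)*(c - 4)
(4) = (w - 1)*(w^2 - 3*w) = (w - 3)*(w - 1)*(w)
(5) = (r + 1)*(r^3 - 5*r^2 - r + 5) = (r + 1)^2*(r^2 - 6*r + 5) = (r - 1)*(r + 1)^2*(r - 5)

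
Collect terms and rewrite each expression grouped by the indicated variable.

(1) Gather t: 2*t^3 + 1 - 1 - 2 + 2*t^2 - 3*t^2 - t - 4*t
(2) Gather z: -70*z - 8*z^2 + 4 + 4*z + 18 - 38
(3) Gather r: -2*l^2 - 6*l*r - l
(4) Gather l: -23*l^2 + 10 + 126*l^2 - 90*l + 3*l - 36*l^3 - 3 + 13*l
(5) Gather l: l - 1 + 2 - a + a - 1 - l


(1) = 2*t^3 - t^2 - 5*t - 2
(2) = -8*z^2 - 66*z - 16
(3) = -2*l^2 - 6*l*r - l
(4) = -36*l^3 + 103*l^2 - 74*l + 7
(5) = 0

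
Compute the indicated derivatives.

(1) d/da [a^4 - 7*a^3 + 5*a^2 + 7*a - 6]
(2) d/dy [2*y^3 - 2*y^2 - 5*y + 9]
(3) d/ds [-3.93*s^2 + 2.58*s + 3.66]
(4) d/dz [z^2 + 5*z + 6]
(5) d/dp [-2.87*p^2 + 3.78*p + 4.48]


(1) = 4*a^3 - 21*a^2 + 10*a + 7
(2) = 6*y^2 - 4*y - 5
(3) = 2.58 - 7.86*s
(4) = 2*z + 5
(5) = 3.78 - 5.74*p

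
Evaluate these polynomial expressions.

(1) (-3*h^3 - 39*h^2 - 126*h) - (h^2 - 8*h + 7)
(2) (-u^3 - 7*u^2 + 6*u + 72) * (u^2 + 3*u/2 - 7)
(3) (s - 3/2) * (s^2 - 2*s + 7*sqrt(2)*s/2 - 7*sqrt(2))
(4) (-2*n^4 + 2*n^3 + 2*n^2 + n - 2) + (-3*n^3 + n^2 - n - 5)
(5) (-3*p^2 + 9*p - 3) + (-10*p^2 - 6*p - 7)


(1) = -3*h^3 - 40*h^2 - 118*h - 7
(2) = -u^5 - 17*u^4/2 + 5*u^3/2 + 130*u^2 + 66*u - 504
(3) = s^3 - 7*s^2/2 + 7*sqrt(2)*s^2/2 - 49*sqrt(2)*s/4 + 3*s + 21*sqrt(2)/2
(4) = -2*n^4 - n^3 + 3*n^2 - 7
(5) = -13*p^2 + 3*p - 10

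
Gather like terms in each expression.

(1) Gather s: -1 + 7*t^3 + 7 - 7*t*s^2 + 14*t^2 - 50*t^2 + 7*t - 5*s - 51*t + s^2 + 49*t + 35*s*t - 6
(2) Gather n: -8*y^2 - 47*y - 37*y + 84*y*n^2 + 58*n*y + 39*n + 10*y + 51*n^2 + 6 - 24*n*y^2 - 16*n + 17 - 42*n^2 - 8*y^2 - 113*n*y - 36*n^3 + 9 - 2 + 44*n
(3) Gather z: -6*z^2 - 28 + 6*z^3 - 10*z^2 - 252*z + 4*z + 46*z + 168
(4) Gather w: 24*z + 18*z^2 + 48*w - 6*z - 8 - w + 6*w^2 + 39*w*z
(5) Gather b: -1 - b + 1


(1) = s^2*(1 - 7*t) + s*(35*t - 5) + 7*t^3 - 36*t^2 + 5*t
(2) = -36*n^3 + n^2*(84*y + 9) + n*(-24*y^2 - 55*y + 67) - 16*y^2 - 74*y + 30
(3) = 6*z^3 - 16*z^2 - 202*z + 140
(4) = 6*w^2 + w*(39*z + 47) + 18*z^2 + 18*z - 8
(5) = -b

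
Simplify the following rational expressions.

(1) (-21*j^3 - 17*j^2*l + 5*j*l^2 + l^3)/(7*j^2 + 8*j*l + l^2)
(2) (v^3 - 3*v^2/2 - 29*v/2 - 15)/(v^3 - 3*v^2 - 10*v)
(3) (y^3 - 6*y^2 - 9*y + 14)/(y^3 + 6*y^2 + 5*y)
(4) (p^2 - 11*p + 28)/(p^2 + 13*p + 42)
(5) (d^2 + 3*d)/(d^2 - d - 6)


(1) = -3*j + l
(2) = (2*v + 3)/(2*v)
(3) = (y^3 - 6*y^2 - 9*y + 14)/(y^3 + 6*y^2 + 5*y)
(4) = (p^2 - 11*p + 28)/(p^2 + 13*p + 42)
(5) = (d^2 + 3*d)/(d^2 - d - 6)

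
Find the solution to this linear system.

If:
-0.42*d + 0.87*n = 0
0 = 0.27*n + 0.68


Then:
d = -5.22
n = -2.52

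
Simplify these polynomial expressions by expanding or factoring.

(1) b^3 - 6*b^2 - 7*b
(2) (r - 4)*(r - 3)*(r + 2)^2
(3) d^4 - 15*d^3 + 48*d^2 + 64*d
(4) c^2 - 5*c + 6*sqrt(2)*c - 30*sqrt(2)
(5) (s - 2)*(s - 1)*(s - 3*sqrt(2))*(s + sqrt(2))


(1) = b*(b - 7)*(b + 1)
(2) = r^4 - 3*r^3 - 12*r^2 + 20*r + 48
(3) = d*(d - 8)^2*(d + 1)
(4) = (c - 5)*(c + 6*sqrt(2))
(5) = s^4 - 3*s^3 - 2*sqrt(2)*s^3 - 4*s^2 + 6*sqrt(2)*s^2 - 4*sqrt(2)*s + 18*s - 12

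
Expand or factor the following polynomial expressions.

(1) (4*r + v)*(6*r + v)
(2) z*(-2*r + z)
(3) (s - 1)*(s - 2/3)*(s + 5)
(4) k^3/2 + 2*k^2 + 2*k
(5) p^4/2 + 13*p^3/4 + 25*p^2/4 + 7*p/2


(1) = 24*r^2 + 10*r*v + v^2
(2) = -2*r*z + z^2
(3) = s^3 + 10*s^2/3 - 23*s/3 + 10/3
(4) = k*(k/2 + 1)*(k + 2)
(5) = p*(p/2 + 1)*(p + 1)*(p + 7/2)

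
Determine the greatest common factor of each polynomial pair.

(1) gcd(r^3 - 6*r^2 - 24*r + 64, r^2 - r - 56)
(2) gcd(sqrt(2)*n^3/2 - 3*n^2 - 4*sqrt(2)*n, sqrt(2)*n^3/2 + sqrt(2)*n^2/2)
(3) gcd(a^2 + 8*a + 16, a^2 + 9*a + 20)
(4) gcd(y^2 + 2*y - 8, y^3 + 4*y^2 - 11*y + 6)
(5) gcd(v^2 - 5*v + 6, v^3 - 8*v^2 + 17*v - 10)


(1) = gcd((r - 8)*(r - 2)*(r + 4), (r - 8)*(r + 7)) = r - 8
(2) = gcd(n*(n - 4*sqrt(2))*(sqrt(2)*n/2 + 1), n^2*(sqrt(2)*n/2 + sqrt(2)/2)) = n
(3) = a + 4
(4) = gcd((y - 2)*(y + 4), (y - 1)^2*(y + 6)) = 1
(5) = gcd((v - 3)*(v - 2), (v - 5)*(v - 2)*(v - 1)) = v - 2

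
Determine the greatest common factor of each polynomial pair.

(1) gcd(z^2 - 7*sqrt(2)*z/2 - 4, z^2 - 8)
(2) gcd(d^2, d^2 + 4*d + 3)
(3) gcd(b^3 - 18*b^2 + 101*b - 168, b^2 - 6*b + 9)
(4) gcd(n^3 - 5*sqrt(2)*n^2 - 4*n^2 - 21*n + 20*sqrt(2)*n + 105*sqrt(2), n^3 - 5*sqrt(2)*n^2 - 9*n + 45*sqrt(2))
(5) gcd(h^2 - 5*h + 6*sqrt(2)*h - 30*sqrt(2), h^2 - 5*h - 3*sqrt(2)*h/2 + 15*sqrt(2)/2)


(1) = 1
(2) = 1
(3) = b - 3
(4) = n^2 + n*(3 - 5*sqrt(2)) - 15*sqrt(2)
(5) = h - 5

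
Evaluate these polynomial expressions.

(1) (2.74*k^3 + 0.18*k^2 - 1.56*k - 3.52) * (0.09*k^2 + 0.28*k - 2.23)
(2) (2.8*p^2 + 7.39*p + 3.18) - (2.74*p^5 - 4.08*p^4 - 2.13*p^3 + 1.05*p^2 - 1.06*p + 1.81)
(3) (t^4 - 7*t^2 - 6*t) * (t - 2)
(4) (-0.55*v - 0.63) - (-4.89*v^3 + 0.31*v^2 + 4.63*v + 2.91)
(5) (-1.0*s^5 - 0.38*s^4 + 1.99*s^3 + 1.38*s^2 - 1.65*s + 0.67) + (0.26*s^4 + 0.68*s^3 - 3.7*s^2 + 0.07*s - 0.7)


(1) = 0.2466*k^5 + 0.7834*k^4 - 6.2002*k^3 - 1.155*k^2 + 2.4932*k + 7.8496
(2) = -2.74*p^5 + 4.08*p^4 + 2.13*p^3 + 1.75*p^2 + 8.45*p + 1.37
(3) = t^5 - 2*t^4 - 7*t^3 + 8*t^2 + 12*t
(4) = 4.89*v^3 - 0.31*v^2 - 5.18*v - 3.54
(5) = -1.0*s^5 - 0.12*s^4 + 2.67*s^3 - 2.32*s^2 - 1.58*s - 0.03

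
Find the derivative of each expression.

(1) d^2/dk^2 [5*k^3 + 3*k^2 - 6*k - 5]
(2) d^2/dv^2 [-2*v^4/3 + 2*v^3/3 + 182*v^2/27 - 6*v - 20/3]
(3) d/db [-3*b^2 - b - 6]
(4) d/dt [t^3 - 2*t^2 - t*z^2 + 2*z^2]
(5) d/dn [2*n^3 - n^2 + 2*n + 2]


(1) = 30*k + 6
(2) = -8*v^2 + 4*v + 364/27
(3) = -6*b - 1
(4) = 3*t^2 - 4*t - z^2
(5) = 6*n^2 - 2*n + 2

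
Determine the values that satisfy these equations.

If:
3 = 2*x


Then:
x = 3/2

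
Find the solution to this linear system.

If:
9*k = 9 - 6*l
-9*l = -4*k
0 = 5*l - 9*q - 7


Then:
k = 27/35
l = 12/35
q = -37/63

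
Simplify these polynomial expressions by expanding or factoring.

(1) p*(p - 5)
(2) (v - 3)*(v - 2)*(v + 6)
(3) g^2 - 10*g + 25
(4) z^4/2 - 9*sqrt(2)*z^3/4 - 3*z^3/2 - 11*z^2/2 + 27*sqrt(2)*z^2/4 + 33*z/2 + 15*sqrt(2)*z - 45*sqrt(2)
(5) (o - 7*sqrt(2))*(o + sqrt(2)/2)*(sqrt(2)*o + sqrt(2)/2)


(1) = p^2 - 5*p
(2) = v^3 + v^2 - 24*v + 36
(3) = (g - 5)^2
(4) = (z/2 + sqrt(2))*(z - 3)*(z - 5*sqrt(2))*(z - 3*sqrt(2)/2)
(5) = sqrt(2)*o^3 - 13*o^2 + sqrt(2)*o^2/2 - 7*sqrt(2)*o - 13*o/2 - 7*sqrt(2)/2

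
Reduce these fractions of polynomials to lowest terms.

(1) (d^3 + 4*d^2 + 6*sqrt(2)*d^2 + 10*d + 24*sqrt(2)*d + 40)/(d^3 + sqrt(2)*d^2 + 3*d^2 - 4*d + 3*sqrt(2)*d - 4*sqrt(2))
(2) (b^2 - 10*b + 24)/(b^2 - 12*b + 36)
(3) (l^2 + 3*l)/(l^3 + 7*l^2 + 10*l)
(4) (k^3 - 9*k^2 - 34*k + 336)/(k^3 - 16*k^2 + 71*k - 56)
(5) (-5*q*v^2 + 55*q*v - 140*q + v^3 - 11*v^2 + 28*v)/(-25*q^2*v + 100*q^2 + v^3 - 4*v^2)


(1) = (d + 5*sqrt(2))/(d - 1)
(2) = (b - 4)/(b - 6)
(3) = (l + 3)/(l^2 + 7*l + 10)
(4) = (k + 6)/(k - 1)
(5) = (v - 7)/(5*q + v)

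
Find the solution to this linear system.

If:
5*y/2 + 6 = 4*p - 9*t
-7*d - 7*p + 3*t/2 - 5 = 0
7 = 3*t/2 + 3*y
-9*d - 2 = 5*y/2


Then:
d = -2026/1877
p = 80/1877
t = -8474/5631
y = 5792/1877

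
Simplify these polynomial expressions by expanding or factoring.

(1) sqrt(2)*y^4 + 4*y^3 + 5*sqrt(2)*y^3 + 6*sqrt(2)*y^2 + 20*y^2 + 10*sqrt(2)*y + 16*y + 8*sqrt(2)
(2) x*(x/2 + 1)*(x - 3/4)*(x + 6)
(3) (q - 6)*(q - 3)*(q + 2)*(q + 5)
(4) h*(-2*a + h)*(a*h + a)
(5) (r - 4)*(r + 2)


(1) = (y + 4)*(y + sqrt(2))^2*(sqrt(2)*y + sqrt(2))
(2) = x^4/2 + 29*x^3/8 + 3*x^2 - 9*x/2
(3) = q^4 - 2*q^3 - 35*q^2 + 36*q + 180
(4) = -2*a^2*h^2 - 2*a^2*h + a*h^3 + a*h^2
(5) = r^2 - 2*r - 8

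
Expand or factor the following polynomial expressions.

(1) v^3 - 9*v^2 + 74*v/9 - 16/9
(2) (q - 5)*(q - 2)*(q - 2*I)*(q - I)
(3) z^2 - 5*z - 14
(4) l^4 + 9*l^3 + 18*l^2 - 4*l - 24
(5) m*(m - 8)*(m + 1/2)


(1) = (v - 8)*(v - 2/3)*(v - 1/3)
(2) = q^4 - 7*q^3 - 3*I*q^3 + 8*q^2 + 21*I*q^2 + 14*q - 30*I*q - 20
(3) = (z - 7)*(z + 2)
(4) = (l - 1)*(l + 2)^2*(l + 6)
(5) = m^3 - 15*m^2/2 - 4*m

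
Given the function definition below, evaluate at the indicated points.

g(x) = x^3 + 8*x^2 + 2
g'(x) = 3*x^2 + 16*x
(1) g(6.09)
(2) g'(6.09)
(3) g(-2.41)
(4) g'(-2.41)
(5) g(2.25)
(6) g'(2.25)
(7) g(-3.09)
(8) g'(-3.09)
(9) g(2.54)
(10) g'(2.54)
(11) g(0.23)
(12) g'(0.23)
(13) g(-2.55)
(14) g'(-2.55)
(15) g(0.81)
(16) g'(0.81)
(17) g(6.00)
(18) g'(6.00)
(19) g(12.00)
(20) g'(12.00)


(1) = 524.57
(2) = 208.70
(3) = 34.47
(4) = -21.14
(5) = 53.89
(6) = 51.19
(7) = 48.88
(8) = -20.80
(9) = 70.00
(10) = 59.99
(11) = 2.44
(12) = 3.84
(13) = 37.44
(14) = -21.29
(15) = 7.78
(16) = 14.93
(17) = 506.00
(18) = 204.00
(19) = 2882.00
(20) = 624.00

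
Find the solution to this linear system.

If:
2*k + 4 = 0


Then:
k = -2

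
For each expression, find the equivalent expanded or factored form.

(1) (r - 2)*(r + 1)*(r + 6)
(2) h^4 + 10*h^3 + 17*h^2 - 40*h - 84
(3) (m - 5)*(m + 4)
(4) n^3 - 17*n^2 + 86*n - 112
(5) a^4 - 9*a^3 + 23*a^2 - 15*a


(1) = r^3 + 5*r^2 - 8*r - 12
(2) = (h - 2)*(h + 2)*(h + 3)*(h + 7)
(3) = m^2 - m - 20
(4) = (n - 8)*(n - 7)*(n - 2)
(5) = a*(a - 5)*(a - 3)*(a - 1)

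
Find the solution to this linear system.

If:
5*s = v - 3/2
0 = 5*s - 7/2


Then:
s = 7/10
v = 5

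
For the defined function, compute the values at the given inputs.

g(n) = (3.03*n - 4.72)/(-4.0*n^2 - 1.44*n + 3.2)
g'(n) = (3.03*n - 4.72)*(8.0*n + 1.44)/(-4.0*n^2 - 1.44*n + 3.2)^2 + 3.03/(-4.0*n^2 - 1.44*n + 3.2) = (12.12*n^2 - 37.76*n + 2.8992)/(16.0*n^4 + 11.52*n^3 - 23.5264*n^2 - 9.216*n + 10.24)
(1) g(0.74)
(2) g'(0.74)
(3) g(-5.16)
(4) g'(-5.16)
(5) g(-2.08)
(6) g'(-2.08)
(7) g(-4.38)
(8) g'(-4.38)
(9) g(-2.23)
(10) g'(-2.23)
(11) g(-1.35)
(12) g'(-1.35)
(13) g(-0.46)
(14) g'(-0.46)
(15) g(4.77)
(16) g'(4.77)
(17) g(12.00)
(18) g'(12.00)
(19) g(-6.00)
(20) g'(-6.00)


(1) = 44.25
(2) = -5869.35
(3) = 0.21
(4) = 0.06
(5) = 0.99
(6) = 1.08
(7) = 0.27
(8) = 0.09
(9) = 0.85
(10) = 0.81
(11) = 4.11
(12) = 16.49
(13) = -2.03
(14) = 2.51
(15) = -0.10
(16) = 0.01
(17) = -0.05
(18) = 0.00
(19) = 0.17
(20) = 0.04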